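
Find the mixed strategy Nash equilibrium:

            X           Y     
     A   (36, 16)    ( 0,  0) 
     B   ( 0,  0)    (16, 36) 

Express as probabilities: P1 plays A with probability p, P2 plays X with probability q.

p = 0.6923, q = 0.3077

Work:
Find probabilities that make opponent indifferent:
P2 chooses q to make P1 indifferent between A and B
P1 chooses p to make P2 indifferent between X and Y
Mixed NE: P1 plays (A: 0.6923, B: 0.3077), P2 plays (X: 0.3077, Y: 0.6923)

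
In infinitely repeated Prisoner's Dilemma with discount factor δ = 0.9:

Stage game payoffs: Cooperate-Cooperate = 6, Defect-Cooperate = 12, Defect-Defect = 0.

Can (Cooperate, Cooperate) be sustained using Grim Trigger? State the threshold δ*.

δ* = 0.5; since δ = 0.9 ≥ 0.5, cooperation can be sustained

Work:
For Grim Trigger:
Cooperate forever: 6/(1-δ)
Defect then punished: 12 + 0·δ/(1-δ)
Need: 6/(1-δ) ≥ 12 + 0·δ/(1-δ)
Solving: δ ≥ (T-R)/(T-P) = (12-6)/(12-0) = 0.5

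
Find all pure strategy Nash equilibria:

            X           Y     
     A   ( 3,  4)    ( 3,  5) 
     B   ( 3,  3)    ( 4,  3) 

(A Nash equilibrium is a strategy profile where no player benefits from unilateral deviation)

Nash equilibrium: (B, X), (B, Y)

Work:
Best responses:
  P1 vs X: payoffs [3, 3] → best response A/B (payoff 3)
  P1 vs Y: payoffs [3, 4] → best response B (payoff 4)
  P2 vs A: payoffs [4, 5] → best response Y (payoff 5)
  P2 vs B: payoffs [3, 3] → best response X/Y (payoff 3)
Mutual best responses: (B,X), (B,Y) → Nash equilibria.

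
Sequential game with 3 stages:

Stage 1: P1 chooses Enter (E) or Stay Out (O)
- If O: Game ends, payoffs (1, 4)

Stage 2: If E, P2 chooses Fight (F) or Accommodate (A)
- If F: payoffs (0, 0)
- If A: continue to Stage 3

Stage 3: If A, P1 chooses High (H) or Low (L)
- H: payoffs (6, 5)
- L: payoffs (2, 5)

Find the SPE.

SPE: (E, A, H); Outcome (6, 5)

Work:
Stage 3: P1 chooses H (6 vs 2)
Stage 2: P2: F->0, A->5 (anticipating H). Choose A
Stage 1: P1: O->1, E->6 (anticipating A, H). Choose E
SPE path: E -> A -> H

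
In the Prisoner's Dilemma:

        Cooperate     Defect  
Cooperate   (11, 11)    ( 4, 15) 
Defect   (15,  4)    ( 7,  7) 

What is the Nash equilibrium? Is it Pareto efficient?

(Defect, Defect) is NE; not Pareto efficient

Work:
Defect dominates Cooperate for both players:
If P2 cooperates: Defect (15) > Cooperate (11)
If P2 defects: Defect (7) > Cooperate (4)
NE: (Defect, Defect) with payoff (7, 7)
But (Cooperate, Cooperate) = (11, 11) Pareto dominates (7, 7)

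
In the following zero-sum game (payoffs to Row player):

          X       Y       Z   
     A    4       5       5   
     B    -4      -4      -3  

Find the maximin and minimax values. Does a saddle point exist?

Maximin = 4, Minimax = 4, Saddle: True

Work:
Row minimums: [4, -4] → maximin = 4
Column maximums: [4, 5, 5] → minimax = 4
Saddle point exists! Game value = 4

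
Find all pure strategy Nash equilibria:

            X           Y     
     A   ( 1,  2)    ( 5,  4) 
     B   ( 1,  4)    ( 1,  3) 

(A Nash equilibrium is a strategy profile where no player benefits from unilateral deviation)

Nash equilibrium: (A, Y), (B, X)

Work:
Best responses:
  P1 vs X: payoffs [1, 1] → best response A/B (payoff 1)
  P1 vs Y: payoffs [5, 1] → best response A (payoff 5)
  P2 vs A: payoffs [2, 4] → best response Y (payoff 4)
  P2 vs B: payoffs [4, 3] → best response X (payoff 4)
Mutual best responses: (A,Y), (B,X) → Nash equilibria.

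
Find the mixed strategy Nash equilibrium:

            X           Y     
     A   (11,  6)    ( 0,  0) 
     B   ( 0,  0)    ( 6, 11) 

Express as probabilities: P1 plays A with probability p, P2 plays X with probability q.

p = 0.6471, q = 0.3529

Work:
Find probabilities that make opponent indifferent:
P2 chooses q to make P1 indifferent between A and B
P1 chooses p to make P2 indifferent between X and Y
Mixed NE: P1 plays (A: 0.6471, B: 0.3529), P2 plays (X: 0.3529, Y: 0.6471)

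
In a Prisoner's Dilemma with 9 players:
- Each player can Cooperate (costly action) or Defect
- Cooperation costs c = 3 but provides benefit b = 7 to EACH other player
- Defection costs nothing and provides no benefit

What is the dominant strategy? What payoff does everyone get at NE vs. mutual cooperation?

Dominant: Defect; NE payoff = 0; Coop payoff = 53

Work:
Defect dominates (saves cost c = 3, benefit to others is external)
NE: All defect → everyone gets 0
If all cooperate: each receives (8)×7 - 3 = 53
Social dilemma: 53 > 0 but NE gives 0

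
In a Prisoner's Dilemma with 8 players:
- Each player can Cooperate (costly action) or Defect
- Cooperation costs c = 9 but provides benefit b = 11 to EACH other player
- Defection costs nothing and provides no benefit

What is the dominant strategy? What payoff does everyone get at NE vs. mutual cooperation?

Dominant: Defect; NE payoff = 0; Coop payoff = 68

Work:
Defect dominates (saves cost c = 9, benefit to others is external)
NE: All defect → everyone gets 0
If all cooperate: each receives (7)×11 - 9 = 68
Social dilemma: 68 > 0 but NE gives 0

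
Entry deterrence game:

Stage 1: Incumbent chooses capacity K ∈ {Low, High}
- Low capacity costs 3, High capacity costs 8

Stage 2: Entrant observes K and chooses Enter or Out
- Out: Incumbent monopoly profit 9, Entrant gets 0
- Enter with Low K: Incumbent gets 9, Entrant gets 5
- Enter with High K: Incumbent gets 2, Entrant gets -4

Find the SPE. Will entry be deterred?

SPE: (Low, Enter|Low, Out|High); Entry not deterred. Incumbent net profit = 6, Entrant gets 5

Work:
After Low K: Entrant enters (5 > 0)
After High K: Entrant stays out (-4 < 0)
Incumbent: Low → 9−3=6, High → 9−8=1
Incumbent chooses Low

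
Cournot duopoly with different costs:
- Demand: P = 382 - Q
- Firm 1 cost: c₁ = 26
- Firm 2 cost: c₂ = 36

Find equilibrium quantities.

q₁* = 122.0, q₂* = 112.0

Work:
Reaction: q₁ = (382 - 26 - q₂)/2
Reaction: q₂ = (382 - 36 - q₁)/2
Solve simultaneously:
q₁* = (382 - 2×26 + 36)/3 = 122.0
q₂* = (382 - 2×36 + 26)/3 = 112.0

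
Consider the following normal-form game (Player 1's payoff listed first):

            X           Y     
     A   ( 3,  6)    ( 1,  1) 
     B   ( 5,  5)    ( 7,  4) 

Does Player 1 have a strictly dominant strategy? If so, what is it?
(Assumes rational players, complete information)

Yes, Player 1's strictly dominant strategy is B

Work:
A strategy strictly dominates another if it gives a strictly higher payoff against every opponent action. Compare each pair of P1's strategies column-by-column:
  A vs B: [3 vs 5, 1 vs 7] → A does not strictly dominate B (column X: 3 ≤ 5)
  B vs A: [5 vs 3, 7 vs 1] → B strictly dominates A
B strictly dominates every other strategy → strictly dominant.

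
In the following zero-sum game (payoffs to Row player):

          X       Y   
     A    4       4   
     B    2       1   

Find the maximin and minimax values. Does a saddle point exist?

Maximin = 4, Minimax = 4, Saddle: True

Work:
Row minimums: [4, 1] → maximin = 4
Column maximums: [4, 4] → minimax = 4
Saddle point exists! Game value = 4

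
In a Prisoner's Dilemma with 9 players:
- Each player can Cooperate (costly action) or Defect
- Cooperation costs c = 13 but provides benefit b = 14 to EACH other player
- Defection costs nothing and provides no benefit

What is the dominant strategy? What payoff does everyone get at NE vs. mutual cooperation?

Dominant: Defect; NE payoff = 0; Coop payoff = 99

Work:
Defect dominates (saves cost c = 13, benefit to others is external)
NE: All defect → everyone gets 0
If all cooperate: each receives (8)×14 - 13 = 99
Social dilemma: 99 > 0 but NE gives 0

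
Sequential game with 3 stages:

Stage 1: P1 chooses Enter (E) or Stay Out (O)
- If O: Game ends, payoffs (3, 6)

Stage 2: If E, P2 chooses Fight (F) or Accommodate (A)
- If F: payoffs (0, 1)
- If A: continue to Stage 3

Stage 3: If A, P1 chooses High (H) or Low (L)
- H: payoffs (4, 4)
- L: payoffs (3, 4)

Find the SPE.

SPE: (E, A, H); Outcome (4, 4)

Work:
Stage 3: P1 chooses H (4 vs 3)
Stage 2: P2: F->1, A->4 (anticipating H). Choose A
Stage 1: P1: O->3, E->4 (anticipating A, H). Choose E
SPE path: E -> A -> H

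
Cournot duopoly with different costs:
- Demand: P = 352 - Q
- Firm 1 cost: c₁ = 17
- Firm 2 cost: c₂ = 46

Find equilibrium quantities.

q₁* = 121.33, q₂* = 92.33

Work:
Reaction: q₁ = (352 - 17 - q₂)/2
Reaction: q₂ = (352 - 46 - q₁)/2
Solve simultaneously:
q₁* = (352 - 2×17 + 46)/3 = 121.33
q₂* = (352 - 2×46 + 17)/3 = 92.33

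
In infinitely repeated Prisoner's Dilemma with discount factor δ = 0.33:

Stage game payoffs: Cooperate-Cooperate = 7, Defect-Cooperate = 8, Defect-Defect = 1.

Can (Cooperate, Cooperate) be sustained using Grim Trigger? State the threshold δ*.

δ* = 0.1429; since δ = 0.33 ≥ 0.1429, cooperation can be sustained

Work:
For Grim Trigger:
Cooperate forever: 7/(1-δ)
Defect then punished: 8 + 1·δ/(1-δ)
Need: 7/(1-δ) ≥ 8 + 1·δ/(1-δ)
Solving: δ ≥ (T-R)/(T-P) = (8-7)/(8-1) = 0.1429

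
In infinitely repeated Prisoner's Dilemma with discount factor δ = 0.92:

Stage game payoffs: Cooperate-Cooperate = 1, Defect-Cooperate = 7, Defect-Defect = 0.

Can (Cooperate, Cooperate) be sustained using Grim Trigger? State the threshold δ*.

δ* = 0.8571; since δ = 0.92 ≥ 0.8571, cooperation can be sustained

Work:
For Grim Trigger:
Cooperate forever: 1/(1-δ)
Defect then punished: 7 + 0·δ/(1-δ)
Need: 1/(1-δ) ≥ 7 + 0·δ/(1-δ)
Solving: δ ≥ (T-R)/(T-P) = (7-1)/(7-0) = 0.8571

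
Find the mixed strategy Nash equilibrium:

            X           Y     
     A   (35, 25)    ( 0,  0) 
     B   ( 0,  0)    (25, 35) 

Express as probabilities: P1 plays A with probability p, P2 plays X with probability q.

p = 0.5833, q = 0.4167

Work:
Find probabilities that make opponent indifferent:
P2 chooses q to make P1 indifferent between A and B
P1 chooses p to make P2 indifferent between X and Y
Mixed NE: P1 plays (A: 0.5833, B: 0.4167), P2 plays (X: 0.4167, Y: 0.5833)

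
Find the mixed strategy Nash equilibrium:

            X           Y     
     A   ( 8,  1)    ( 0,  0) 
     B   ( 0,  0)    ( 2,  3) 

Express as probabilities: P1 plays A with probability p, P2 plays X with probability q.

p = 0.75, q = 0.2

Work:
Find probabilities that make opponent indifferent:
P2 chooses q to make P1 indifferent between A and B
P1 chooses p to make P2 indifferent between X and Y
Mixed NE: P1 plays (A: 0.75, B: 0.25), P2 plays (X: 0.2, Y: 0.8)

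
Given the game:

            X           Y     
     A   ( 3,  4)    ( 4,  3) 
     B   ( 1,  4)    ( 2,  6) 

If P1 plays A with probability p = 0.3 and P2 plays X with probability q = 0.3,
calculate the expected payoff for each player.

E[P1] = 2.3, E[P2] = 4.77

Work:
E[P1] = p·q·π₁(A,X) + p·(1-q)·π₁(A,Y) + (1-p)·q·π₁(B,X) + (1-p)·(1-q)·π₁(B,Y)
= 0.3·0.3·3 + 0.3·0.7·4 + 0.7·0.3·1 + 0.7·0.7·2
= 2.3

E[P2] = 4.77 (similar calculation)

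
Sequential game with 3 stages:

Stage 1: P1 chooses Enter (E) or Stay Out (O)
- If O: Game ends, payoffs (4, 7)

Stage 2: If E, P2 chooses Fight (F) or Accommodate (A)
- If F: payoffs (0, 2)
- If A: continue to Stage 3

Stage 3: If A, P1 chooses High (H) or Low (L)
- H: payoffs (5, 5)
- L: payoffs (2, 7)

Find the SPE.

SPE: (E, A, H); Outcome (5, 5)

Work:
Stage 3: P1 chooses H (5 vs 2)
Stage 2: P2: F->2, A->5 (anticipating H). Choose A
Stage 1: P1: O->4, E->5 (anticipating A, H). Choose E
SPE path: E -> A -> H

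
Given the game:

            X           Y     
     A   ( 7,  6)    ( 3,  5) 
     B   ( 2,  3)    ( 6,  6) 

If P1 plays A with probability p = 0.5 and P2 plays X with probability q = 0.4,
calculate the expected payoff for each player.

E[P1] = 4.5, E[P2] = 5.1

Work:
E[P1] = p·q·π₁(A,X) + p·(1-q)·π₁(A,Y) + (1-p)·q·π₁(B,X) + (1-p)·(1-q)·π₁(B,Y)
= 0.5·0.4·7 + 0.5·0.6·3 + 0.5·0.4·2 + 0.5·0.6·6
= 4.5

E[P2] = 5.1 (similar calculation)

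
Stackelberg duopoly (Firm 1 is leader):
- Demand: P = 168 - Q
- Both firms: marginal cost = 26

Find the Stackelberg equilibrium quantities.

q₁* (leader) = 71.0, q₂* (follower) = 35.5

Work:
Follower's reaction: q₂ = (a - c - q₁)/2
Leader substitutes: π₁ = q₁·(a - q₁ - (a-c-q₁)/2 - c)
FOC: q₁* = (168 - 26)/2 = 71.00
Then: q₂* = (168 - 26 - 71.0)/2 = 35.50
Leader has first-mover advantage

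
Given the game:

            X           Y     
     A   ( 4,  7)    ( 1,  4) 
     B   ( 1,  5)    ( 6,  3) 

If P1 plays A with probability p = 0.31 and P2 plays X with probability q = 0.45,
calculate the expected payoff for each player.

E[P1] = 3.316, E[P2] = 4.3495

Work:
E[P1] = p·q·π₁(A,X) + p·(1-q)·π₁(A,Y) + (1-p)·q·π₁(B,X) + (1-p)·(1-q)·π₁(B,Y)
= 0.31·0.45·4 + 0.31·0.55·1 + 0.69·0.45·1 + 0.69·0.55·6
= 3.316

E[P2] = 4.3495 (similar calculation)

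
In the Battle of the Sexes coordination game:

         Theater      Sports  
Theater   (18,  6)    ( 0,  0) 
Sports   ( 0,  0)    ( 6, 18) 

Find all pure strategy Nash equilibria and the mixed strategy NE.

Pure NE: (Theater, Theater) and (Sports, Sports); Mixed NE: p = 0.75, q = 0.25

Work:
Check pure NE:
(Theater, Theater): (18, 6) - no unilateral deviation beneficial
(Sports, Sports): (6, 18) - no unilateral deviation beneficial
Mixed NE: P1 plays Theater with p = 0.75, P2 plays Theater with q = 0.25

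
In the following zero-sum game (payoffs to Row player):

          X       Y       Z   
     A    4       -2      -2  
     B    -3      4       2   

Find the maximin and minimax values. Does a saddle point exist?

Maximin = -2, Minimax = 2, Saddle: False

Work:
Row minimums: [-2, -3] → maximin = -2
Column maximums: [4, 4, 2] → minimax = 2
No saddle point (maximin ≠ minimax). Mixed strategy needed.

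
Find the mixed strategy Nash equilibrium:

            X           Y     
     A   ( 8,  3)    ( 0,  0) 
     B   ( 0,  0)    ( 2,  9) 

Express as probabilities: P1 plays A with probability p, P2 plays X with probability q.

p = 0.75, q = 0.2

Work:
Find probabilities that make opponent indifferent:
P2 chooses q to make P1 indifferent between A and B
P1 chooses p to make P2 indifferent between X and Y
Mixed NE: P1 plays (A: 0.75, B: 0.25), P2 plays (X: 0.2, Y: 0.8)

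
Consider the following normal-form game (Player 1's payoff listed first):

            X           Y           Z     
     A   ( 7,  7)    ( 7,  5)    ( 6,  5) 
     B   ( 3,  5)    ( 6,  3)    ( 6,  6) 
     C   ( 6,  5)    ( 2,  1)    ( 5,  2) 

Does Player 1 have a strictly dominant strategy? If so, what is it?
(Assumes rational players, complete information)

No strictly dominant strategy exists for Player 1

Work:
A strategy strictly dominates another if it gives a strictly higher payoff against every opponent action. Compare each pair of P1's strategies column-by-column:
  A vs B: [7 vs 3, 7 vs 6, 6 vs 6] → A does not strictly dominate B (column Z: 6 ≤ 6)
  A vs C: [7 vs 6, 7 vs 2, 6 vs 5] → A strictly dominates C
  B vs A: [3 vs 7, 6 vs 7, 6 vs 6] → B does not strictly dominate A (column X: 3 ≤ 7)
  B vs C: [3 vs 6, 6 vs 2, 6 vs 5] → B does not strictly dominate C (column X: 3 ≤ 6)
  C vs A: [6 vs 7, 2 vs 7, 5 vs 6] → C does not strictly dominate A (column X: 6 ≤ 7)
  C vs B: [6 vs 3, 2 vs 6, 5 vs 6] → C does not strictly dominate B (column Y: 2 ≤ 6)
No single strategy strictly dominates all others → no strictly dominant strategy.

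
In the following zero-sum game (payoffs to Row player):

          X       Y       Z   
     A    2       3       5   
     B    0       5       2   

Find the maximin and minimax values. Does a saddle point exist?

Maximin = 2, Minimax = 2, Saddle: True

Work:
Row minimums: [2, 0] → maximin = 2
Column maximums: [2, 5, 5] → minimax = 2
Saddle point exists! Game value = 2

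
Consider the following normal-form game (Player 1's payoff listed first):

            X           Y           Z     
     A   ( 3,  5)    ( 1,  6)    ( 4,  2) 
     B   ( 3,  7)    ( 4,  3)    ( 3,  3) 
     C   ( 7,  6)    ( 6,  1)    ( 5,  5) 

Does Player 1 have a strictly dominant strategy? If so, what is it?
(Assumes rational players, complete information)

Yes, Player 1's strictly dominant strategy is C

Work:
A strategy strictly dominates another if it gives a strictly higher payoff against every opponent action. Compare each pair of P1's strategies column-by-column:
  A vs B: [3 vs 3, 1 vs 4, 4 vs 3] → A does not strictly dominate B (column X: 3 ≤ 3)
  A vs C: [3 vs 7, 1 vs 6, 4 vs 5] → A does not strictly dominate C (column X: 3 ≤ 7)
  B vs A: [3 vs 3, 4 vs 1, 3 vs 4] → B does not strictly dominate A (column X: 3 ≤ 3)
  B vs C: [3 vs 7, 4 vs 6, 3 vs 5] → B does not strictly dominate C (column X: 3 ≤ 7)
  C vs A: [7 vs 3, 6 vs 1, 5 vs 4] → C strictly dominates A
  C vs B: [7 vs 3, 6 vs 4, 5 vs 3] → C strictly dominates B
C strictly dominates every other strategy → strictly dominant.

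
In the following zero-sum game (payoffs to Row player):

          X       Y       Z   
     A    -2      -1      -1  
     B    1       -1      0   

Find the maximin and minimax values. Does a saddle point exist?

Maximin = -1, Minimax = -1, Saddle: True

Work:
Row minimums: [-2, -1] → maximin = -1
Column maximums: [1, -1, 0] → minimax = -1
Saddle point exists! Game value = -1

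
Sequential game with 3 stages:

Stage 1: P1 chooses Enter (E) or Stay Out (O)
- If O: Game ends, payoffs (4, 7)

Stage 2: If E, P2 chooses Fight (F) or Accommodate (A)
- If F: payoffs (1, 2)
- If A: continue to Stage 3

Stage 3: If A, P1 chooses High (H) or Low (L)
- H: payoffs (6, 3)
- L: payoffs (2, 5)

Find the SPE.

SPE: (E, A, H); Outcome (6, 3)

Work:
Stage 3: P1 chooses H (6 vs 2)
Stage 2: P2: F->2, A->3 (anticipating H). Choose A
Stage 1: P1: O->4, E->6 (anticipating A, H). Choose E
SPE path: E -> A -> H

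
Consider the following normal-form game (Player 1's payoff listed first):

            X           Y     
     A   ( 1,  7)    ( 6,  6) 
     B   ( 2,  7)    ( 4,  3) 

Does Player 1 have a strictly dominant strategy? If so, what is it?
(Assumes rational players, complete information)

No strictly dominant strategy exists for Player 1

Work:
A strategy strictly dominates another if it gives a strictly higher payoff against every opponent action. Compare each pair of P1's strategies column-by-column:
  A vs B: [1 vs 2, 6 vs 4] → A does not strictly dominate B (column X: 1 ≤ 2)
  B vs A: [2 vs 1, 4 vs 6] → B does not strictly dominate A (column Y: 4 ≤ 6)
No single strategy strictly dominates all others → no strictly dominant strategy.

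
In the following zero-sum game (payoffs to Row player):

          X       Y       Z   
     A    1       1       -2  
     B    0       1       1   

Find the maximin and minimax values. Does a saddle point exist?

Maximin = 0, Minimax = 1, Saddle: False

Work:
Row minimums: [-2, 0] → maximin = 0
Column maximums: [1, 1, 1] → minimax = 1
No saddle point (maximin ≠ minimax). Mixed strategy needed.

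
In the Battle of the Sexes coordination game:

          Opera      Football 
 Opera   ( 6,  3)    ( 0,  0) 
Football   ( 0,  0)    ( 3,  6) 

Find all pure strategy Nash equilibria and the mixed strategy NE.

Pure NE: (Opera, Opera) and (Football, Football); Mixed NE: p = 0.6667, q = 0.3333

Work:
Check pure NE:
(Opera, Opera): (6, 3) - no unilateral deviation beneficial
(Football, Football): (3, 6) - no unilateral deviation beneficial
Mixed NE: P1 plays Opera with p = 0.6667, P2 plays Opera with q = 0.3333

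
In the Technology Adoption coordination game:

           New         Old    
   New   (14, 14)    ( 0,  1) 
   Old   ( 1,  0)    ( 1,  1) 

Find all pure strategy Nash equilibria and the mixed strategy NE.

Pure NE: (New, New) and (Old, Old); Mixed NE: p = 0.0714, q = 0.0714

Work:
Check pure NE:
(New, New): (14, 14) - no unilateral deviation beneficial
(Old, Old): (1, 1) - no unilateral deviation beneficial
Mixed NE: P1 plays New with p = 0.0714, P2 plays New with q = 0.0714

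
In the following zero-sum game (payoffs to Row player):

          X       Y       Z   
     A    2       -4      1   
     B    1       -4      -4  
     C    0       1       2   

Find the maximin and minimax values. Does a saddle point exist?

Maximin = 0, Minimax = 1, Saddle: False

Work:
Row minimums: [-4, -4, 0] → maximin = 0
Column maximums: [2, 1, 2] → minimax = 1
No saddle point (maximin ≠ minimax). Mixed strategy needed.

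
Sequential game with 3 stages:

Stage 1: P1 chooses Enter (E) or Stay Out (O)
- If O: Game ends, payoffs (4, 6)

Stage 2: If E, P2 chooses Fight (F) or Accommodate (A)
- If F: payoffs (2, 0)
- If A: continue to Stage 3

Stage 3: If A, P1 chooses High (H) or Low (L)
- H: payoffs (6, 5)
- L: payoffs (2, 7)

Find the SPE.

SPE: (E, A, H); Outcome (6, 5)

Work:
Stage 3: P1 chooses H (6 vs 2)
Stage 2: P2: F->0, A->5 (anticipating H). Choose A
Stage 1: P1: O->4, E->6 (anticipating A, H). Choose E
SPE path: E -> A -> H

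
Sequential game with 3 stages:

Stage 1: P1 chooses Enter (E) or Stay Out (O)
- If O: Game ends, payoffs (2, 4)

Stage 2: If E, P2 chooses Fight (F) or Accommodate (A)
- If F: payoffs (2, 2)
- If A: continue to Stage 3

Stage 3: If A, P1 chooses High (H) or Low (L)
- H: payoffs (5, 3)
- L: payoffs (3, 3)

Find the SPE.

SPE: (E, A, H); Outcome (5, 3)

Work:
Stage 3: P1 chooses H (5 vs 3)
Stage 2: P2: F->2, A->3 (anticipating H). Choose A
Stage 1: P1: O->2, E->5 (anticipating A, H). Choose E
SPE path: E -> A -> H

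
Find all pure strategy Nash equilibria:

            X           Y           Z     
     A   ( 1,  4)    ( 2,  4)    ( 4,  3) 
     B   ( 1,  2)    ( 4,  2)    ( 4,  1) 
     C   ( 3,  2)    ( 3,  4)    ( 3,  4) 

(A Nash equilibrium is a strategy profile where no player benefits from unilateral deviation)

Nash equilibrium: (B, Y)

Work:
Best responses:
  P1 vs X: payoffs [1, 1, 3] → best response C (payoff 3)
  P1 vs Y: payoffs [2, 4, 3] → best response B (payoff 4)
  P1 vs Z: payoffs [4, 4, 3] → best response A/B (payoff 4)
  P2 vs A: payoffs [4, 4, 3] → best response X/Y (payoff 4)
  P2 vs B: payoffs [2, 2, 1] → best response X/Y (payoff 2)
  P2 vs C: payoffs [2, 4, 4] → best response Y/Z (payoff 4)
Mutual best responses: (B,Y) → Nash equilibria.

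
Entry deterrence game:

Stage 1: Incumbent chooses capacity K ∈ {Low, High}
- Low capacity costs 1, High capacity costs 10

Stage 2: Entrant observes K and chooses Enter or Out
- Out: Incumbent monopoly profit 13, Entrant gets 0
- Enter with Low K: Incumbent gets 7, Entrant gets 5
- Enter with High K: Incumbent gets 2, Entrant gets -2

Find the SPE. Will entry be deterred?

SPE: (Low, Enter|Low, Out|High); Entry not deterred. Incumbent net profit = 6, Entrant gets 5

Work:
After Low K: Entrant enters (5 > 0)
After High K: Entrant stays out (-2 < 0)
Incumbent: Low → 7−1=6, High → 13−10=3
Incumbent chooses Low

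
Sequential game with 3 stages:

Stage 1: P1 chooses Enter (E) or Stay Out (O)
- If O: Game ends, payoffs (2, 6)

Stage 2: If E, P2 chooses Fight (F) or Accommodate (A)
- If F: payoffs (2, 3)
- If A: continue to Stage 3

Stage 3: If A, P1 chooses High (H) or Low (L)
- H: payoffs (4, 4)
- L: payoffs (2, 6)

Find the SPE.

SPE: (E, A, H); Outcome (4, 4)

Work:
Stage 3: P1 chooses H (4 vs 2)
Stage 2: P2: F->3, A->4 (anticipating H). Choose A
Stage 1: P1: O->2, E->4 (anticipating A, H). Choose E
SPE path: E -> A -> H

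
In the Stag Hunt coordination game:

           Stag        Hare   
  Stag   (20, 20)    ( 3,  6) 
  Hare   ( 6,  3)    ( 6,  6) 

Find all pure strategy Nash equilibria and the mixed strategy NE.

Pure NE: (Stag, Stag) and (Hare, Hare); Mixed NE: p = 0.1765, q = 0.1765

Work:
Check pure NE:
(Stag, Stag): (20, 20) - no unilateral deviation beneficial
(Hare, Hare): (6, 6) - no unilateral deviation beneficial
Mixed NE: P1 plays Stag with p = 0.1765, P2 plays Stag with q = 0.1765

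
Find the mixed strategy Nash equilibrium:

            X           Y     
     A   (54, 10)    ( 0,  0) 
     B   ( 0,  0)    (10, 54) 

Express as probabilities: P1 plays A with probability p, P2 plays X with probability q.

p = 0.8438, q = 0.1562

Work:
Find probabilities that make opponent indifferent:
P2 chooses q to make P1 indifferent between A and B
P1 chooses p to make P2 indifferent between X and Y
Mixed NE: P1 plays (A: 0.8438, B: 0.1562), P2 plays (X: 0.1562, Y: 0.8438)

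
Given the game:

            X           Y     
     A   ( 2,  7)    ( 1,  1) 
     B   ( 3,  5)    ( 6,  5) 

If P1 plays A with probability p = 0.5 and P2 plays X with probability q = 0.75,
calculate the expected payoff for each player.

E[P1] = 2.75, E[P2] = 5.25

Work:
E[P1] = p·q·π₁(A,X) + p·(1-q)·π₁(A,Y) + (1-p)·q·π₁(B,X) + (1-p)·(1-q)·π₁(B,Y)
= 0.5·0.75·2 + 0.5·0.25·1 + 0.5·0.75·3 + 0.5·0.25·6
= 2.75

E[P2] = 5.25 (similar calculation)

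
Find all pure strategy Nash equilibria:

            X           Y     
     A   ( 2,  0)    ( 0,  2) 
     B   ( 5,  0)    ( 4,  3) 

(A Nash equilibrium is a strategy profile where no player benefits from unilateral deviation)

Nash equilibrium: (B, Y)

Work:
Best responses:
  P1 vs X: payoffs [2, 5] → best response B (payoff 5)
  P1 vs Y: payoffs [0, 4] → best response B (payoff 4)
  P2 vs A: payoffs [0, 2] → best response Y (payoff 2)
  P2 vs B: payoffs [0, 3] → best response Y (payoff 3)
Mutual best responses: (B,Y) → Nash equilibria.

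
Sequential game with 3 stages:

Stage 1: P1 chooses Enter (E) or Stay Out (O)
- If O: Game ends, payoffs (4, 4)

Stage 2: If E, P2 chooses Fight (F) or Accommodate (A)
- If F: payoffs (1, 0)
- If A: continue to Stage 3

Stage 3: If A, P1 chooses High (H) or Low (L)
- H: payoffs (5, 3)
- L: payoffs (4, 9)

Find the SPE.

SPE: (E, A, H); Outcome (5, 3)

Work:
Stage 3: P1 chooses H (5 vs 4)
Stage 2: P2: F->0, A->3 (anticipating H). Choose A
Stage 1: P1: O->4, E->5 (anticipating A, H). Choose E
SPE path: E -> A -> H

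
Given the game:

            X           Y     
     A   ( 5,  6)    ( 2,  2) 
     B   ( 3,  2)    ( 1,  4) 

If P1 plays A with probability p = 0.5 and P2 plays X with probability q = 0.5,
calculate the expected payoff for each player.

E[P1] = 2.75, E[P2] = 3.5

Work:
E[P1] = p·q·π₁(A,X) + p·(1-q)·π₁(A,Y) + (1-p)·q·π₁(B,X) + (1-p)·(1-q)·π₁(B,Y)
= 0.5·0.5·5 + 0.5·0.5·2 + 0.5·0.5·3 + 0.5·0.5·1
= 2.75

E[P2] = 3.5 (similar calculation)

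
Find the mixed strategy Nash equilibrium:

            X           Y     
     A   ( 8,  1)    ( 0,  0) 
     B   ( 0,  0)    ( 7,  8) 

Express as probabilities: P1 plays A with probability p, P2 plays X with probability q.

p = 0.8889, q = 0.4667

Work:
Find probabilities that make opponent indifferent:
P2 chooses q to make P1 indifferent between A and B
P1 chooses p to make P2 indifferent between X and Y
Mixed NE: P1 plays (A: 0.8889, B: 0.1111), P2 plays (X: 0.4667, Y: 0.5333)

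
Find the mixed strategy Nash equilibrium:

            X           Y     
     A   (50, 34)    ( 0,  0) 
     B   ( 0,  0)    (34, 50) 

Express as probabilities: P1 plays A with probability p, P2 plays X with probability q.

p = 0.5952, q = 0.4048

Work:
Find probabilities that make opponent indifferent:
P2 chooses q to make P1 indifferent between A and B
P1 chooses p to make P2 indifferent between X and Y
Mixed NE: P1 plays (A: 0.5952, B: 0.4048), P2 plays (X: 0.4048, Y: 0.5952)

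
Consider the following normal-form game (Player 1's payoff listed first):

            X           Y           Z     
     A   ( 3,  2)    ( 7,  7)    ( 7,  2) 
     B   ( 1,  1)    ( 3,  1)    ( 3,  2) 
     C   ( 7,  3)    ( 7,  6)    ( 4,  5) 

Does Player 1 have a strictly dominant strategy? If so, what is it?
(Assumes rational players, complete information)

No strictly dominant strategy exists for Player 1

Work:
A strategy strictly dominates another if it gives a strictly higher payoff against every opponent action. Compare each pair of P1's strategies column-by-column:
  A vs B: [3 vs 1, 7 vs 3, 7 vs 3] → A strictly dominates B
  A vs C: [3 vs 7, 7 vs 7, 7 vs 4] → A does not strictly dominate C (column X: 3 ≤ 7)
  B vs A: [1 vs 3, 3 vs 7, 3 vs 7] → B does not strictly dominate A (column X: 1 ≤ 3)
  B vs C: [1 vs 7, 3 vs 7, 3 vs 4] → B does not strictly dominate C (column X: 1 ≤ 7)
  C vs A: [7 vs 3, 7 vs 7, 4 vs 7] → C does not strictly dominate A (column Y: 7 ≤ 7)
  C vs B: [7 vs 1, 7 vs 3, 4 vs 3] → C strictly dominates B
No single strategy strictly dominates all others → no strictly dominant strategy.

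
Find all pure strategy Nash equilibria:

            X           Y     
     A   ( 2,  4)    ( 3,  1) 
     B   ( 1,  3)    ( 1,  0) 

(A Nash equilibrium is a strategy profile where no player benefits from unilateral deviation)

Nash equilibrium: (A, X)

Work:
Best responses:
  P1 vs X: payoffs [2, 1] → best response A (payoff 2)
  P1 vs Y: payoffs [3, 1] → best response A (payoff 3)
  P2 vs A: payoffs [4, 1] → best response X (payoff 4)
  P2 vs B: payoffs [3, 0] → best response X (payoff 3)
Mutual best responses: (A,X) → Nash equilibria.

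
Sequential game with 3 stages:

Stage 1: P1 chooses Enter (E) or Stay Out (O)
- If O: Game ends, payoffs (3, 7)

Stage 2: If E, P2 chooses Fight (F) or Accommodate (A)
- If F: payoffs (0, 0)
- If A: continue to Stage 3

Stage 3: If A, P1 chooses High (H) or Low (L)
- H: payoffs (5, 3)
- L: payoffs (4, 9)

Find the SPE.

SPE: (E, A, H); Outcome (5, 3)

Work:
Stage 3: P1 chooses H (5 vs 4)
Stage 2: P2: F->0, A->3 (anticipating H). Choose A
Stage 1: P1: O->3, E->5 (anticipating A, H). Choose E
SPE path: E -> A -> H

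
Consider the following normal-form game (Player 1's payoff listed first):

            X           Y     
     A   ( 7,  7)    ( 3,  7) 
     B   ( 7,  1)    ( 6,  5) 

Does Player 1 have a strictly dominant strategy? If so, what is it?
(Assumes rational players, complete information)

No strictly dominant strategy exists for Player 1

Work:
A strategy strictly dominates another if it gives a strictly higher payoff against every opponent action. Compare each pair of P1's strategies column-by-column:
  A vs B: [7 vs 7, 3 vs 6] → A does not strictly dominate B (column X: 7 ≤ 7)
  B vs A: [7 vs 7, 6 vs 3] → B does not strictly dominate A (column X: 7 ≤ 7)
No single strategy strictly dominates all others → no strictly dominant strategy.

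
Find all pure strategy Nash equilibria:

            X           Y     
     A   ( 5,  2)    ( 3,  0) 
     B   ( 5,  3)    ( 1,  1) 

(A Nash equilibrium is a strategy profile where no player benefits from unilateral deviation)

Nash equilibrium: (A, X), (B, X)

Work:
Best responses:
  P1 vs X: payoffs [5, 5] → best response A/B (payoff 5)
  P1 vs Y: payoffs [3, 1] → best response A (payoff 3)
  P2 vs A: payoffs [2, 0] → best response X (payoff 2)
  P2 vs B: payoffs [3, 1] → best response X (payoff 3)
Mutual best responses: (A,X), (B,X) → Nash equilibria.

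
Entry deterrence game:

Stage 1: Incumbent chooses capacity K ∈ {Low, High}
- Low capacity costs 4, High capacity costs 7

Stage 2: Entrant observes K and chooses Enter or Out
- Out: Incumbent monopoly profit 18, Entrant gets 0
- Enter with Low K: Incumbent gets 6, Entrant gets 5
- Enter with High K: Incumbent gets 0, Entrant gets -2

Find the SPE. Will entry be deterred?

SPE: (High, Enter|Low, Out|High); Entry deterred. Incumbent net profit = 11

Work:
After Low K: Entrant enters (5 > 0)
After High K: Entrant stays out (-2 < 0)
Incumbent: Low → 6−4=2, High → 18−7=11
Incumbent chooses High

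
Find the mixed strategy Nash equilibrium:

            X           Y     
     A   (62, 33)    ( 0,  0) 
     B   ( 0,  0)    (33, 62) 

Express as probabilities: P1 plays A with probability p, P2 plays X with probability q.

p = 0.6526, q = 0.3474

Work:
Find probabilities that make opponent indifferent:
P2 chooses q to make P1 indifferent between A and B
P1 chooses p to make P2 indifferent between X and Y
Mixed NE: P1 plays (A: 0.6526, B: 0.3474), P2 plays (X: 0.3474, Y: 0.6526)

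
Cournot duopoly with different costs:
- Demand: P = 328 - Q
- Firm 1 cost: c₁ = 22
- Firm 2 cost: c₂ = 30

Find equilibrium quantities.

q₁* = 104.67, q₂* = 96.67

Work:
Reaction: q₁ = (328 - 22 - q₂)/2
Reaction: q₂ = (328 - 30 - q₁)/2
Solve simultaneously:
q₁* = (328 - 2×22 + 30)/3 = 104.67
q₂* = (328 - 2×30 + 22)/3 = 96.67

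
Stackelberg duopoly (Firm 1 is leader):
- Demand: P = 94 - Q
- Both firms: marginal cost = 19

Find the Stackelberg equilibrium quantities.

q₁* (leader) = 37.5, q₂* (follower) = 18.75

Work:
Follower's reaction: q₂ = (a - c - q₁)/2
Leader substitutes: π₁ = q₁·(a - q₁ - (a-c-q₁)/2 - c)
FOC: q₁* = (94 - 19)/2 = 37.50
Then: q₂* = (94 - 19 - 37.5)/2 = 18.75
Leader has first-mover advantage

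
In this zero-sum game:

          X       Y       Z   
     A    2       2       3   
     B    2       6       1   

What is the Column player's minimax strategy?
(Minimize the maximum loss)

Column should play X, value = 2

Work:
Column player minimizes Row's maximum payoff:
Column X: max payoff to Row = 2
Column Y: max payoff to Row = 6
Column Z: max payoff to Row = 3
Minimum is 2, achieved by column X.
Minimax strategy: X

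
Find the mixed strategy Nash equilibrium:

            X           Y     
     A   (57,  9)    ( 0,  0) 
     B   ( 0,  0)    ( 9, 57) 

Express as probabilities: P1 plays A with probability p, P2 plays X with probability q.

p = 0.8636, q = 0.1364

Work:
Find probabilities that make opponent indifferent:
P2 chooses q to make P1 indifferent between A and B
P1 chooses p to make P2 indifferent between X and Y
Mixed NE: P1 plays (A: 0.8636, B: 0.1364), P2 plays (X: 0.1364, Y: 0.8636)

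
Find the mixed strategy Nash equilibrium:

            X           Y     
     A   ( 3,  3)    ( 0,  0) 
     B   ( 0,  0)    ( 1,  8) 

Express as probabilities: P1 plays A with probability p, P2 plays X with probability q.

p = 0.7273, q = 0.25

Work:
Find probabilities that make opponent indifferent:
P2 chooses q to make P1 indifferent between A and B
P1 chooses p to make P2 indifferent between X and Y
Mixed NE: P1 plays (A: 0.7273, B: 0.2727), P2 plays (X: 0.25, Y: 0.75)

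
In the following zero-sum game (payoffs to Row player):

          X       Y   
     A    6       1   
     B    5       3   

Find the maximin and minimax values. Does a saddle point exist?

Maximin = 3, Minimax = 3, Saddle: True

Work:
Row minimums: [1, 3] → maximin = 3
Column maximums: [6, 3] → minimax = 3
Saddle point exists! Game value = 3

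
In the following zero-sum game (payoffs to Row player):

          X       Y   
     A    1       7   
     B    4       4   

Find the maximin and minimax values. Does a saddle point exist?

Maximin = 4, Minimax = 4, Saddle: True

Work:
Row minimums: [1, 4] → maximin = 4
Column maximums: [4, 7] → minimax = 4
Saddle point exists! Game value = 4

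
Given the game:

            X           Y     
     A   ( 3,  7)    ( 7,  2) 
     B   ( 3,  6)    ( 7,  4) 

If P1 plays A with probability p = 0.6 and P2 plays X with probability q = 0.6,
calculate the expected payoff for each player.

E[P1] = 4.6, E[P2] = 5.08

Work:
E[P1] = p·q·π₁(A,X) + p·(1-q)·π₁(A,Y) + (1-p)·q·π₁(B,X) + (1-p)·(1-q)·π₁(B,Y)
= 0.6·0.6·3 + 0.6·0.4·7 + 0.4·0.6·3 + 0.4·0.4·7
= 4.6

E[P2] = 5.08 (similar calculation)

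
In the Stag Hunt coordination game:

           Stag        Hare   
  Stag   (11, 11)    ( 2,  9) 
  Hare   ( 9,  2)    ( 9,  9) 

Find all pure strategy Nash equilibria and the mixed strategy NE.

Pure NE: (Stag, Stag) and (Hare, Hare); Mixed NE: p = 0.7778, q = 0.7778

Work:
Check pure NE:
(Stag, Stag): (11, 11) - no unilateral deviation beneficial
(Hare, Hare): (9, 9) - no unilateral deviation beneficial
Mixed NE: P1 plays Stag with p = 0.7778, P2 plays Stag with q = 0.7778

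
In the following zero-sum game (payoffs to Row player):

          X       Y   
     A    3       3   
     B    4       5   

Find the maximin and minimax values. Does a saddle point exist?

Maximin = 4, Minimax = 4, Saddle: True

Work:
Row minimums: [3, 4] → maximin = 4
Column maximums: [4, 5] → minimax = 4
Saddle point exists! Game value = 4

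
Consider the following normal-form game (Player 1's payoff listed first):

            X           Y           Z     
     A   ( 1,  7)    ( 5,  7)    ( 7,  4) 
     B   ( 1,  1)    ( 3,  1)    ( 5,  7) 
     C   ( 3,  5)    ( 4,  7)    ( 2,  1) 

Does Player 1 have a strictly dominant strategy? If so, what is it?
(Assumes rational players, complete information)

No strictly dominant strategy exists for Player 1

Work:
A strategy strictly dominates another if it gives a strictly higher payoff against every opponent action. Compare each pair of P1's strategies column-by-column:
  A vs B: [1 vs 1, 5 vs 3, 7 vs 5] → A does not strictly dominate B (column X: 1 ≤ 1)
  A vs C: [1 vs 3, 5 vs 4, 7 vs 2] → A does not strictly dominate C (column X: 1 ≤ 3)
  B vs A: [1 vs 1, 3 vs 5, 5 vs 7] → B does not strictly dominate A (column X: 1 ≤ 1)
  B vs C: [1 vs 3, 3 vs 4, 5 vs 2] → B does not strictly dominate C (column X: 1 ≤ 3)
  C vs A: [3 vs 1, 4 vs 5, 2 vs 7] → C does not strictly dominate A (column Y: 4 ≤ 5)
  C vs B: [3 vs 1, 4 vs 3, 2 vs 5] → C does not strictly dominate B (column Z: 2 ≤ 5)
No single strategy strictly dominates all others → no strictly dominant strategy.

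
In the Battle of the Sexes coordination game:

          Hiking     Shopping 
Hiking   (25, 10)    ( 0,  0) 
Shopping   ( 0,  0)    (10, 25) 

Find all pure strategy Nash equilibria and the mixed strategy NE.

Pure NE: (Hiking, Hiking) and (Shopping, Shopping); Mixed NE: p = 0.7143, q = 0.2857

Work:
Check pure NE:
(Hiking, Hiking): (25, 10) - no unilateral deviation beneficial
(Shopping, Shopping): (10, 25) - no unilateral deviation beneficial
Mixed NE: P1 plays Hiking with p = 0.7143, P2 plays Hiking with q = 0.2857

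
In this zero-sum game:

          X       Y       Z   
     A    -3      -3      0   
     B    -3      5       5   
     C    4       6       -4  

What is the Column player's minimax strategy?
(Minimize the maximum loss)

Column should play X, value = 4

Work:
Column player minimizes Row's maximum payoff:
Column X: max payoff to Row = 4
Column Y: max payoff to Row = 6
Column Z: max payoff to Row = 5
Minimum is 4, achieved by column X.
Minimax strategy: X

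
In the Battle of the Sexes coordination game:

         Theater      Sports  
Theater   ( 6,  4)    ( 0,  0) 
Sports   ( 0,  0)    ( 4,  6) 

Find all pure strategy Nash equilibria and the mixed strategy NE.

Pure NE: (Theater, Theater) and (Sports, Sports); Mixed NE: p = 0.6, q = 0.4

Work:
Check pure NE:
(Theater, Theater): (6, 4) - no unilateral deviation beneficial
(Sports, Sports): (4, 6) - no unilateral deviation beneficial
Mixed NE: P1 plays Theater with p = 0.6, P2 plays Theater with q = 0.4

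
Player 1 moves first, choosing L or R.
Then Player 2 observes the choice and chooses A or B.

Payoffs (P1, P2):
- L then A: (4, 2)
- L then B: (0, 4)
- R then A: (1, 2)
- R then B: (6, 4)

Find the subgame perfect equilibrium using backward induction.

P1 plays R, P2 plays B after L and B after R; Payoff (6, 4)

Work:
Backward induction:
After L: P2 chooses B → P1 gets 0
After R: P2 chooses B → P1 gets 6
P1 chooses R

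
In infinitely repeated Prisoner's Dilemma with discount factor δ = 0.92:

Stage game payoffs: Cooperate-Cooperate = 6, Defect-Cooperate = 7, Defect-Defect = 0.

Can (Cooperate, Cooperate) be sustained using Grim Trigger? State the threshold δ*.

δ* = 0.1429; since δ = 0.92 ≥ 0.1429, cooperation can be sustained

Work:
For Grim Trigger:
Cooperate forever: 6/(1-δ)
Defect then punished: 7 + 0·δ/(1-δ)
Need: 6/(1-δ) ≥ 7 + 0·δ/(1-δ)
Solving: δ ≥ (T-R)/(T-P) = (7-6)/(7-0) = 0.1429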